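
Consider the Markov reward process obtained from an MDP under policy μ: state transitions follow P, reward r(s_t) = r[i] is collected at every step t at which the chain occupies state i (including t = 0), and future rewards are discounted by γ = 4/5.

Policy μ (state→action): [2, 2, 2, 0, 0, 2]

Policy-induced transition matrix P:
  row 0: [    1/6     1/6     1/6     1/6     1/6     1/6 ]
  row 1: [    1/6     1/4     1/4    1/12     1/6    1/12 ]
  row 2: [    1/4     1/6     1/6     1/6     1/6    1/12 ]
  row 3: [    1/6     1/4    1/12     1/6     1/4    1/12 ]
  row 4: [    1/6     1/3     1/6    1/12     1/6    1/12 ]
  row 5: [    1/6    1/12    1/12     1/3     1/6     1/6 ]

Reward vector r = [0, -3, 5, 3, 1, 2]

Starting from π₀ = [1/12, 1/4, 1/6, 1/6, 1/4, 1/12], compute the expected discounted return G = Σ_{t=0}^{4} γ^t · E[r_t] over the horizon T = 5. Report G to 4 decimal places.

G = 3.3108

t=0: π = [0.0833, 0.2500, 0.1667, 0.1667, 0.2500, 0.0833], E[r] = 1.0000, γ^t·E[r] = 1.000000, running G = 1.000000
t=1: π = [0.1806, 0.2361, 0.1667, 0.1389, 0.1806, 0.0972], E[r] = 0.9167, γ^t·E[r] = 0.733333, running G = 1.733333
t=2: π = [0.1806, 0.2199, 0.1667, 0.1481, 0.1782, 0.1065], E[r] = 1.0093, γ^t·E[r] = 0.645926, running G = 2.379259
t=3: π = [0.1806, 0.2182, 0.1638, 0.1512, 0.1790, 0.1073], E[r] = 1.0116, γ^t·E[r] = 0.517926, running G = 2.897185
t=4: π = [0.1803, 0.2183, 0.1633, 0.1514, 0.1793, 0.1073], E[r] = 1.0097, γ^t·E[r] = 0.413584, running G = 3.310769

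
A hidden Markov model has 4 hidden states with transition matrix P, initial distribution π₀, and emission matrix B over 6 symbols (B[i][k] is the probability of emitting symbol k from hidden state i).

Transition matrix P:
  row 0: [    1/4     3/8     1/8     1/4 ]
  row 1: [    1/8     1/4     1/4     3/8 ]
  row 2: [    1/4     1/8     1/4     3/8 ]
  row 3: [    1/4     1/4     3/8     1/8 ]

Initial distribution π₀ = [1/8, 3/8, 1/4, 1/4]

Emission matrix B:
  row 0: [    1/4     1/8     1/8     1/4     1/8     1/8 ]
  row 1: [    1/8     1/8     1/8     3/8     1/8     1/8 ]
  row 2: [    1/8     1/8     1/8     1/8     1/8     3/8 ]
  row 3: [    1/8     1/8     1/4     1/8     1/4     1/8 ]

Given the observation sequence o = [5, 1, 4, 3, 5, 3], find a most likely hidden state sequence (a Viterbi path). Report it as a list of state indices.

t=0: δ = [1.562e-02, 4.688e-02, 9.375e-02, 3.125e-02]  (obs o_0=5)
t=1: δ = [2.930e-03, 1.465e-03, 2.930e-03, 4.395e-03]  ψ = [2, 1, 2, 2]  (obs o_1=1)
t=2: δ = [1.373e-04, 1.373e-04, 2.060e-04, 2.747e-04]  ψ = [3, 0, 3, 2]  (obs o_2=4)
t=3: δ = [1.717e-05, 2.575e-05, 1.287e-05, 9.656e-06]  ψ = [3, 3, 3, 2]  (obs o_3=3)
t=4: δ = [5.364e-07, 8.047e-07, 2.414e-06, 1.207e-06]  ψ = [0, 0, 1, 1]  (obs o_4=5)
t=5: δ = [1.509e-07, 1.132e-07, 7.544e-08, 1.132e-07]  ψ = [2, 2, 2, 2]  (obs o_5=3)
backtrack: best end state = 0; path = [2, 2, 3, 1, 2, 0]

path = [2, 2, 3, 1, 2, 0]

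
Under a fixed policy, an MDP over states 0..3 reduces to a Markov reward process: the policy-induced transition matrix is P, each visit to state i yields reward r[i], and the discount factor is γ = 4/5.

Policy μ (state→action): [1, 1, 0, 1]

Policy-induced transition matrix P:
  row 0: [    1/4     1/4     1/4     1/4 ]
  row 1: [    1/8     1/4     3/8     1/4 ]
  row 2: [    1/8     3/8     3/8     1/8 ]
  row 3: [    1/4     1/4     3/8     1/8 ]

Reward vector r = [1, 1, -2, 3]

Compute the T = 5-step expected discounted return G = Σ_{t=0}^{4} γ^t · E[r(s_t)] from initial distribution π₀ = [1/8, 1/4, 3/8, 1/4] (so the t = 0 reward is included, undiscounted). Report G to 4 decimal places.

G = 1.0638

t=0: π = [0.1250, 0.2500, 0.3750, 0.2500], E[r] = 0.3750, γ^t·E[r] = 0.375000, running G = 0.375000
t=1: π = [0.1719, 0.2969, 0.3594, 0.1719], E[r] = 0.2656, γ^t·E[r] = 0.212500, running G = 0.587500
t=2: π = [0.1680, 0.2949, 0.3535, 0.1836], E[r] = 0.3066, γ^t·E[r] = 0.196250, running G = 0.783750
t=3: π = [0.1689, 0.2942, 0.3540, 0.1829], E[r] = 0.3037, γ^t·E[r] = 0.155500, running G = 0.939250
t=4: π = [0.1690, 0.2943, 0.3539, 0.1829], E[r] = 0.3041, γ^t·E[r] = 0.124575, running G = 1.063825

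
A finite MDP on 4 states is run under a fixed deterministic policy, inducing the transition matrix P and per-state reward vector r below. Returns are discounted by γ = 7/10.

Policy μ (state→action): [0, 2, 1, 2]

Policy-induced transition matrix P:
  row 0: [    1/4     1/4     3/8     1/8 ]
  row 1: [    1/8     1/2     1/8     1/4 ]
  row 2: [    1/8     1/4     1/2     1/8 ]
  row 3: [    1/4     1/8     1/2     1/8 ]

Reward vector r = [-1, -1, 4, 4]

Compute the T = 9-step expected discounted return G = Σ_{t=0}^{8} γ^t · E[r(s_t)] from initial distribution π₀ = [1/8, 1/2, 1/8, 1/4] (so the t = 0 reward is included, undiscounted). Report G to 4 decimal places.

t=0: π = [0.1250, 0.5000, 0.1250, 0.2500], E[r] = 0.8750, γ^t·E[r] = 0.875000, running G = 0.875000
t=1: π = [0.1719, 0.3438, 0.2969, 0.1875], E[r] = 1.4219, γ^t·E[r] = 0.995313, running G = 1.870313
t=2: π = [0.1699, 0.3125, 0.3496, 0.1680], E[r] = 1.5879, γ^t·E[r] = 0.778066, running G = 2.648379
t=3: π = [0.1672, 0.3071, 0.3616, 0.1641], E[r] = 1.6282, γ^t·E[r] = 0.558464, running G = 3.206843
t=4: π = [0.1664, 0.3063, 0.3639, 0.1634], E[r] = 1.6366, γ^t·E[r] = 0.392940, running G = 3.599782
t=5: π = [0.1662, 0.3061, 0.3643, 0.1633], E[r] = 1.6381, γ^t·E[r] = 0.275324, running G = 3.875106
t=6: π = [0.1662, 0.3061, 0.3644, 0.1633], E[r] = 1.6384, γ^t·E[r] = 0.192759, running G = 4.067865
t=7: π = [0.1662, 0.3061, 0.3644, 0.1633], E[r] = 1.6385, γ^t·E[r] = 0.134935, running G = 4.202801
t=8: π = [0.1662, 0.3061, 0.3644, 0.1633], E[r] = 1.6385, γ^t·E[r] = 0.094455, running G = 4.297256

G = 4.2973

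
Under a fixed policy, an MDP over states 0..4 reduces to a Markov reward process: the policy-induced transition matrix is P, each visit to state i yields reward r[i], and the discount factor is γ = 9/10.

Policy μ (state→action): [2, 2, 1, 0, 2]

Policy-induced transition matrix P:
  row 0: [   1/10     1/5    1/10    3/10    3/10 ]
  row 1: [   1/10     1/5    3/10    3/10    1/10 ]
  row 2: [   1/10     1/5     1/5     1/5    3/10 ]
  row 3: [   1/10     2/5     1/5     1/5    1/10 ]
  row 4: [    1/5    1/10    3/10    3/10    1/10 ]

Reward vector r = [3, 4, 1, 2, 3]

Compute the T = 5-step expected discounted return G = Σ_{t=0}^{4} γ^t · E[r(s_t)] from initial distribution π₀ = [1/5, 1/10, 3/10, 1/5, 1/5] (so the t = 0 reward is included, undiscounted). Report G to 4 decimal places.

t=0: π = [0.2000, 0.1000, 0.3000, 0.2000, 0.2000], E[r] = 2.3000, γ^t·E[r] = 2.300000, running G = 2.300000
t=1: π = [0.1200, 0.2200, 0.2100, 0.2500, 0.2000], E[r] = 2.5500, γ^t·E[r] = 2.295000, running G = 4.595000
t=2: π = [0.1200, 0.2300, 0.2300, 0.2540, 0.1660], E[r] = 2.5160, γ^t·E[r] = 2.037960, running G = 6.632960
t=3: π = [0.1166, 0.2342, 0.2276, 0.2516, 0.1700], E[r] = 2.5274, γ^t·E[r] = 1.842475, running G = 8.475435
t=4: π = [0.1170, 0.2333, 0.2288, 0.2521, 0.1688], E[r] = 2.5237, γ^t·E[r] = 1.655813, running G = 10.131247

G = 10.1312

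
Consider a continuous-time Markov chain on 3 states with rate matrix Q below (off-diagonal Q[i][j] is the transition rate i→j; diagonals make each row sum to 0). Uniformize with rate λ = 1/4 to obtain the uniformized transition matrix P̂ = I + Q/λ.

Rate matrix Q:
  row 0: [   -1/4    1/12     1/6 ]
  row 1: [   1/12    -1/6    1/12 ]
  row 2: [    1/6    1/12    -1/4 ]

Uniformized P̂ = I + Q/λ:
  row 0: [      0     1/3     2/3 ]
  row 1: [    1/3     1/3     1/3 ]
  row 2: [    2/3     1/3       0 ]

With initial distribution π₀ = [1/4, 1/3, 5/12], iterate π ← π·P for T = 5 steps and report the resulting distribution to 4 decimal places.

π = [0.3443, 0.3333, 0.3224]

t=0: π = [0.2500, 0.3333, 0.4167]
t=1: π = [0.3889, 0.3333, 0.2778]
t=2: π = [0.2963, 0.3333, 0.3704]
t=3: π = [0.3580, 0.3333, 0.3086]
t=4: π = [0.3169, 0.3333, 0.3498]
t=5: π = [0.3443, 0.3333, 0.3224]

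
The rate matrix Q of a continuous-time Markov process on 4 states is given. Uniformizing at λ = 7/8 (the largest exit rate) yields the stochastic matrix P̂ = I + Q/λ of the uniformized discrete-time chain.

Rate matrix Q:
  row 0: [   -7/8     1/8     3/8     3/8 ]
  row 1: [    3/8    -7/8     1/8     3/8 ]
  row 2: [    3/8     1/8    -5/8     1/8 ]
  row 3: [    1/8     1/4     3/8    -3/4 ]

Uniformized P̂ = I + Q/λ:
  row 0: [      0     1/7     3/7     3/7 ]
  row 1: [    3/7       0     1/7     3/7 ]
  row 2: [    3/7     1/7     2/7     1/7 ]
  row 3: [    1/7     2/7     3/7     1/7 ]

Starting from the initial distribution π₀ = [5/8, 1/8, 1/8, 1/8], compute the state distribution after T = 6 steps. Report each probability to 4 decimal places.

t=0: π = [0.6250, 0.1250, 0.1250, 0.1250]
t=1: π = [0.1250, 0.1429, 0.3750, 0.3571]
t=2: π = [0.2730, 0.1735, 0.3342, 0.2194]
t=3: π = [0.2489, 0.1494, 0.3313, 0.2704]
t=4: π = [0.2446, 0.1601, 0.3386, 0.2567]
t=5: π = [0.2504, 0.1566, 0.3345, 0.2585]
t=6: π = [0.2474, 0.1574, 0.3360, 0.2592]

π = [0.2474, 0.1574, 0.3360, 0.2592]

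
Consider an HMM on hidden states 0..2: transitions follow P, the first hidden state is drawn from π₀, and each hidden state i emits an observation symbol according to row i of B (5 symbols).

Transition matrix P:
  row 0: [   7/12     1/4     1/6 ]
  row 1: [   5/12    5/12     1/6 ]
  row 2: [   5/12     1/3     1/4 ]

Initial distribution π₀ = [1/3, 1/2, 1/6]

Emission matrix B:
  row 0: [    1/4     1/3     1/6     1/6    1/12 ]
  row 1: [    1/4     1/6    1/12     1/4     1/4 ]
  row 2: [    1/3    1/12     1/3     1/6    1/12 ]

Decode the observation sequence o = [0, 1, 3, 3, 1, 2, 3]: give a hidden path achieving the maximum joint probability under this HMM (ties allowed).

t=0: δ = [8.333e-02, 1.250e-01, 5.556e-02]  (obs o_0=0)
t=1: δ = [1.736e-02, 8.681e-03, 1.736e-03]  ψ = [1, 1, 1]  (obs o_1=1)
t=2: δ = [1.688e-03, 1.085e-03, 4.823e-04]  ψ = [0, 0, 0]  (obs o_2=3)
t=3: δ = [1.641e-04, 1.130e-04, 4.689e-05]  ψ = [0, 1, 0]  (obs o_3=3)
t=4: δ = [3.191e-05, 7.849e-06, 2.279e-06]  ψ = [0, 1, 0]  (obs o_4=1)
t=5: δ = [3.102e-06, 6.648e-07, 1.773e-06]  ψ = [0, 0, 0]  (obs o_5=2)
t=6: δ = [3.016e-07, 1.939e-07, 8.617e-08]  ψ = [0, 0, 0]  (obs o_6=3)
backtrack: best end state = 0; path = [1, 0, 0, 0, 0, 0, 0]

path = [1, 0, 0, 0, 0, 0, 0]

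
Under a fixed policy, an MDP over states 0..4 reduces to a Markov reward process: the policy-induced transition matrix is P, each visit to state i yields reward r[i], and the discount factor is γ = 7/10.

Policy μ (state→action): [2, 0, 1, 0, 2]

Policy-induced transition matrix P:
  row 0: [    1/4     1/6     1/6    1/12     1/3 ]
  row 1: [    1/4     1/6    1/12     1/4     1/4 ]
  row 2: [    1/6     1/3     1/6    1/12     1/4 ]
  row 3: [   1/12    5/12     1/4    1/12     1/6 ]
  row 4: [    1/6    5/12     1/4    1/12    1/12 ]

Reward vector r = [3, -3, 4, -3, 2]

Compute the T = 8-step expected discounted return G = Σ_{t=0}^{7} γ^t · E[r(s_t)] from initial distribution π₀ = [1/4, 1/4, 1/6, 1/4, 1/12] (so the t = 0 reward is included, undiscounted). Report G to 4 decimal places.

t=0: π = [0.2500, 0.2500, 0.1667, 0.2500, 0.0833], E[r] = 0.0833, γ^t·E[r] = 0.083333, running G = 0.083333
t=1: π = [0.1875, 0.2778, 0.1736, 0.1250, 0.2361], E[r] = 0.5208, γ^t·E[r] = 0.364583, running G = 0.447917
t=2: π = [0.1950, 0.2859, 0.1736, 0.1296, 0.2159], E[r] = 0.4647, γ^t·E[r] = 0.227703, running G = 0.675619
t=3: π = [0.1959, 0.2820, 0.1716, 0.1310, 0.2195], E[r] = 0.4744, γ^t·E[r] = 0.162733, running G = 0.838352
t=4: π = [0.1956, 0.2829, 0.1724, 0.1303, 0.2188], E[r] = 0.4743, γ^t·E[r] = 0.113868, running G = 0.952220
t=5: π = [0.1957, 0.2827, 0.1722, 0.1305, 0.2190], E[r] = 0.4742, γ^t·E[r] = 0.079702, running G = 1.031922
t=6: π = [0.1957, 0.2827, 0.1722, 0.1304, 0.2189], E[r] = 0.4742, γ^t·E[r] = 0.055795, running G = 1.087717
t=7: π = [0.1957, 0.2827, 0.1722, 0.1305, 0.2189], E[r] = 0.4742, γ^t·E[r] = 0.039056, running G = 1.126773

G = 1.1268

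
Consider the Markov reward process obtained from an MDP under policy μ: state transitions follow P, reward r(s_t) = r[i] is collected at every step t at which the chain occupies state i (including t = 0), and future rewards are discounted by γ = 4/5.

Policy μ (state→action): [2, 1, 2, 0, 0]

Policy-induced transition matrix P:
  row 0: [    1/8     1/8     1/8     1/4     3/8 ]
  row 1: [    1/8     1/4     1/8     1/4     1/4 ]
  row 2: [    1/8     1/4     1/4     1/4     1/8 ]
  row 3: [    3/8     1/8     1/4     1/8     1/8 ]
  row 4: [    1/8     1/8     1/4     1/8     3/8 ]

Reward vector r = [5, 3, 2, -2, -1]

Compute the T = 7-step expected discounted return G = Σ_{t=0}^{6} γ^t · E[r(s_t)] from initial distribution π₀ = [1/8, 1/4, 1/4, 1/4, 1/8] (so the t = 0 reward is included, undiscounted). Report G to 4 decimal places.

G = 4.7682

t=0: π = [0.1250, 0.2500, 0.2500, 0.2500, 0.1250], E[r] = 1.2500, γ^t·E[r] = 1.250000, running G = 1.250000
t=1: π = [0.1875, 0.1875, 0.2031, 0.2031, 0.2188], E[r] = 1.2813, γ^t·E[r] = 1.025000, running G = 2.275000
t=2: π = [0.1758, 0.1738, 0.2031, 0.1973, 0.2500], E[r] = 1.1621, γ^t·E[r] = 0.743750, running G = 3.018750
t=3: π = [0.1743, 0.1721, 0.2063, 0.1941, 0.2532], E[r] = 1.1592, γ^t·E[r] = 0.593500, running G = 3.612250
t=4: π = [0.1735, 0.1723, 0.2067, 0.1941, 0.2534], E[r] = 1.1563, γ^t·E[r] = 0.473638, running G = 4.085888
t=5: π = [0.1735, 0.1724, 0.2068, 0.1941, 0.2533], E[r] = 1.1569, γ^t·E[r] = 0.379089, running G = 4.464976
t=6: π = [0.1735, 0.1724, 0.2068, 0.1941, 0.2532], E[r] = 1.1569, γ^t·E[r] = 0.303268, running G = 4.768244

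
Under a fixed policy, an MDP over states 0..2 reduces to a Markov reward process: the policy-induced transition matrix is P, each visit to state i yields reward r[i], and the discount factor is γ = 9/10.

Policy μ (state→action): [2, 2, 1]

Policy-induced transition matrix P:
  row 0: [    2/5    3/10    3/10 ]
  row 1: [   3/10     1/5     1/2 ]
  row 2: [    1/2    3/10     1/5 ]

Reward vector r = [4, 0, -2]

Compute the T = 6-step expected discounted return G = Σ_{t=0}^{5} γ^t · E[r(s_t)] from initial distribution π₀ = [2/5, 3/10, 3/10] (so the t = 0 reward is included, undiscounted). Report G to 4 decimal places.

G = 4.5674

t=0: π = [0.4000, 0.3000, 0.3000], E[r] = 1.0000, γ^t·E[r] = 1.000000, running G = 1.000000
t=1: π = [0.4000, 0.2700, 0.3300], E[r] = 0.9400, γ^t·E[r] = 0.846000, running G = 1.846000
t=2: π = [0.4060, 0.2730, 0.3210], E[r] = 0.9820, γ^t·E[r] = 0.795420, running G = 2.641420
t=3: π = [0.4048, 0.2727, 0.3225], E[r] = 0.9742, γ^t·E[r] = 0.710192, running G = 3.351612
t=4: π = [0.4050, 0.2727, 0.3223], E[r] = 0.9753, γ^t·E[r] = 0.639921, running G = 3.991532
t=5: π = [0.4050, 0.2727, 0.3223], E[r] = 0.9752, γ^t·E[r] = 0.575840, running G = 4.567372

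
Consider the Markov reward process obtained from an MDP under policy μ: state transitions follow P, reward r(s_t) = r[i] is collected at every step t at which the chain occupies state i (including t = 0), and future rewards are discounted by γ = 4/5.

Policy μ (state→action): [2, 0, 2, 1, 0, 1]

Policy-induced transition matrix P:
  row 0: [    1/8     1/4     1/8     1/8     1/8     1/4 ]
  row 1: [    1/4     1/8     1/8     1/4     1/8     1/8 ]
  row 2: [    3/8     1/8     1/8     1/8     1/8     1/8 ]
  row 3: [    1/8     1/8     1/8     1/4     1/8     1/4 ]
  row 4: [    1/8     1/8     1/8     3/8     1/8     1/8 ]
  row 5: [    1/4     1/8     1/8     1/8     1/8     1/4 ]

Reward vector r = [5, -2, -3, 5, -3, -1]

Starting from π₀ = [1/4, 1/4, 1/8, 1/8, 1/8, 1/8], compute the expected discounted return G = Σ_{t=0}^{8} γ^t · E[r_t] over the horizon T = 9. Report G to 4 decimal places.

G = 3.0234

t=0: π = [0.2500, 0.2500, 0.1250, 0.1250, 0.1250, 0.1250], E[r] = 0.5000, γ^t·E[r] = 0.500000, running G = 0.500000
t=1: π = [0.2031, 0.1563, 0.1250, 0.2031, 0.1250, 0.1875], E[r] = 0.7813, γ^t·E[r] = 0.625000, running G = 1.125000
t=2: π = [0.1992, 0.1504, 0.1250, 0.2012, 0.1250, 0.1992], E[r] = 0.7520, γ^t·E[r] = 0.481250, running G = 1.606250
t=3: π = [0.2000, 0.1499, 0.1250, 0.2002, 0.1250, 0.2000], E[r] = 0.7510, γ^t·E[r] = 0.384500, running G = 1.990750
t=4: π = [0.2000, 0.1500, 0.1250, 0.2000, 0.1250, 0.2000], E[r] = 0.7500, γ^t·E[r] = 0.307188, running G = 2.297938
t=5: π = [0.2000, 0.1500, 0.1250, 0.2000, 0.1250, 0.2000], E[r] = 0.7500, γ^t·E[r] = 0.245764, running G = 2.543701
t=6: π = [0.2000, 0.1500, 0.1250, 0.2000, 0.1250, 0.2000], E[r] = 0.7500, γ^t·E[r] = 0.196607, running G = 2.740309
t=7: π = [0.2000, 0.1500, 0.1250, 0.2000, 0.1250, 0.2000], E[r] = 0.7500, γ^t·E[r] = 0.157286, running G = 2.897595
t=8: π = [0.2000, 0.1500, 0.1250, 0.2000, 0.1250, 0.2000], E[r] = 0.7500, γ^t·E[r] = 0.125829, running G = 3.023424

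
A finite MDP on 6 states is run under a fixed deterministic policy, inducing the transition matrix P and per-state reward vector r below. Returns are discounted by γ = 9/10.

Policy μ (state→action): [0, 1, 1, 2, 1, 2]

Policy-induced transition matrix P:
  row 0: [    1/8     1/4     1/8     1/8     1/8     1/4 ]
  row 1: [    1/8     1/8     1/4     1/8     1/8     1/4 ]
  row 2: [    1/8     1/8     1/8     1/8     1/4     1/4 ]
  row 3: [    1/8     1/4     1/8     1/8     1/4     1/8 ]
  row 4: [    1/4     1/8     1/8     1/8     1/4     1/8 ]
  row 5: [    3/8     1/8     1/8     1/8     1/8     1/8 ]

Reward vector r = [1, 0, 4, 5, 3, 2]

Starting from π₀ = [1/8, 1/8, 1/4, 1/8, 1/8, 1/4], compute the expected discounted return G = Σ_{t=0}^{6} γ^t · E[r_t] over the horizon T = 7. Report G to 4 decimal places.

G = 12.4224

t=0: π = [0.1250, 0.1250, 0.2500, 0.1250, 0.1250, 0.2500], E[r] = 2.6250, γ^t·E[r] = 2.625000, running G = 2.625000
t=1: π = [0.2031, 0.1563, 0.1406, 0.1250, 0.1875, 0.1875], E[r] = 2.3281, γ^t·E[r] = 2.095313, running G = 4.720313
t=2: π = [0.1953, 0.1660, 0.1445, 0.1250, 0.1816, 0.1875], E[r] = 2.3184, γ^t·E[r] = 1.877871, running G = 6.598184
t=3: π = [0.1946, 0.1650, 0.1458, 0.1250, 0.1814, 0.1882], E[r] = 2.3232, γ^t·E[r] = 1.693644, running G = 8.291827
t=4: π = [0.1947, 0.1649, 0.1456, 0.1250, 0.1815, 0.1882], E[r] = 2.3232, γ^t·E[r] = 1.524219, running G = 9.816046
t=5: π = [0.1947, 0.1650, 0.1456, 0.1250, 0.1815, 0.1882], E[r] = 2.3231, γ^t·E[r] = 1.371761, running G = 11.187807
t=6: π = [0.1947, 0.1650, 0.1456, 0.1250, 0.1815, 0.1882], E[r] = 2.3231, γ^t·E[r] = 1.234588, running G = 12.422395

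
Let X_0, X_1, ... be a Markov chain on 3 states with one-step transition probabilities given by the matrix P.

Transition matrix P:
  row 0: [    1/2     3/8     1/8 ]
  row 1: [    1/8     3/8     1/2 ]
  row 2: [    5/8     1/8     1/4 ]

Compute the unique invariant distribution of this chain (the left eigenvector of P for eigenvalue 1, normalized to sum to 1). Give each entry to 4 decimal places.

Balance equations π_j = Σ_i π_i·P[i][j]:
  π_0 = 1/2·π_0 + 1/8·π_1 + 5/8·π_2
  π_1 = 3/8·π_0 + 3/8·π_1 + 1/8·π_2
  normalize: π_0 + π_1 + π_2 = 1
Solving the linear system gives exactly π = [13/31, 19/62, 17/62].

π = [0.4194, 0.3065, 0.2742]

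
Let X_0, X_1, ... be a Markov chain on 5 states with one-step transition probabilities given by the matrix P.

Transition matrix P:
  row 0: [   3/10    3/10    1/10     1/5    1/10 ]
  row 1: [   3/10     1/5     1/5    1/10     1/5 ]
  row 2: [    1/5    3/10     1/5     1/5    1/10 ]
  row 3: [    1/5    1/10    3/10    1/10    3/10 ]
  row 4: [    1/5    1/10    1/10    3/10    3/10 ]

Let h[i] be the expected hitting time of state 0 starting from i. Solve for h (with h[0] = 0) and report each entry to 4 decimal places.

h = [0.0000, 4.1261, 4.5368, 4.6323, 4.6514]

First-step conditioning: h[0] = 0; for i ≠ 0, h[i] = 1 + Σ_k P[i][k]·h[k].
  h[1] = 1 + 1/5·h[1] + 1/5·h[2] + 1/10·h[3] + 1/5·h[4]
  h[2] = 1 + 3/10·h[1] + 1/5·h[2] + 1/5·h[3] + 1/10·h[4]
  h[3] = 1 + 1/10·h[1] + 3/10·h[2] + 1/10·h[3] + 3/10·h[4]
  h[4] = 1 + 1/10·h[1] + 1/10·h[2] + 3/10·h[3] + 3/10·h[4]
Solving the 4×4 linear system over states ≠ 0 gives exactly h = [0, 1440/349, 4750/1047, 4850/1047, 4870/1047] (h[0] = 0 is the target).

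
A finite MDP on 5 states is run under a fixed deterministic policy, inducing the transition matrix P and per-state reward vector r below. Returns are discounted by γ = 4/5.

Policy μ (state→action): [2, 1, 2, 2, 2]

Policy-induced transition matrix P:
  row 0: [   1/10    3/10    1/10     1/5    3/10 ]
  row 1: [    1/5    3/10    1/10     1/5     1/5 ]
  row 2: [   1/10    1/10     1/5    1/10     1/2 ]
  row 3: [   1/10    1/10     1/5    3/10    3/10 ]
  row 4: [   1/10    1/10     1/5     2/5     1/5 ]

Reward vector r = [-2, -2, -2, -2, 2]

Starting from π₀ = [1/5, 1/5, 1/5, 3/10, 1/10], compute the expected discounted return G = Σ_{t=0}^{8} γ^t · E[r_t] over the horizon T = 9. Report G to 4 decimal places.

t=0: π = [0.2000, 0.2000, 0.2000, 0.3000, 0.1000], E[r] = -1.6000, γ^t·E[r] = -1.600000, running G = -1.600000
t=1: π = [0.1200, 0.1800, 0.1600, 0.2300, 0.3100], E[r] = -0.7600, γ^t·E[r] = -0.608000, running G = -2.208000
t=2: π = [0.1180, 0.1600, 0.1700, 0.2690, 0.2830], E[r] = -0.8680, γ^t·E[r] = -0.555520, running G = -2.763520
t=3: π = [0.1160, 0.1556, 0.1722, 0.2665, 0.2897], E[r] = -0.8412, γ^t·E[r] = -0.430694, running G = -3.194214
t=4: π = [0.1156, 0.1543, 0.1728, 0.2674, 0.2899], E[r] = -0.8404, γ^t·E[r] = -0.344211, running G = -3.538426
t=5: π = [0.1154, 0.1540, 0.1730, 0.2674, 0.2901], E[r] = -0.8394, γ^t·E[r] = -0.275061, running G = -3.813487
t=6: π = [0.1154, 0.1539, 0.1731, 0.2675, 0.2902], E[r] = -0.8392, γ^t·E[r] = -0.220001, running G = -4.033488
t=7: π = [0.1154, 0.1539, 0.1731, 0.2675, 0.2902], E[r] = -0.8392, γ^t·E[r] = -0.175989, running G = -4.209478
t=8: π = [0.1154, 0.1538, 0.1731, 0.2675, 0.2902], E[r] = -0.8392, γ^t·E[r] = -0.140789, running G = -4.350266

G = -4.3503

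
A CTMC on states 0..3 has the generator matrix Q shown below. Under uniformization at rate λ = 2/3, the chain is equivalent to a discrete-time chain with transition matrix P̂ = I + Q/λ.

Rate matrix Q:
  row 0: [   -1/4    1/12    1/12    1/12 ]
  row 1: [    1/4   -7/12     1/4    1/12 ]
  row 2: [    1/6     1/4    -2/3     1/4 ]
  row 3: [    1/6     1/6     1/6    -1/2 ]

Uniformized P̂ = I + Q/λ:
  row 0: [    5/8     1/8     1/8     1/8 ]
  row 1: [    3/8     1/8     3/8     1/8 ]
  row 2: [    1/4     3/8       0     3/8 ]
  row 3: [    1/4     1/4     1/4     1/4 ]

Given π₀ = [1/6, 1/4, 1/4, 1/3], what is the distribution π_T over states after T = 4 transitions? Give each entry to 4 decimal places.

t=0: π = [0.1667, 0.2500, 0.2500, 0.3333]
t=1: π = [0.3438, 0.2292, 0.1979, 0.2292]
t=2: π = [0.4076, 0.2031, 0.1862, 0.2031]
t=3: π = [0.4282, 0.1969, 0.1779, 0.1969]
t=4: π = [0.4352, 0.1941, 0.1766, 0.1941]

π = [0.4352, 0.1941, 0.1766, 0.1941]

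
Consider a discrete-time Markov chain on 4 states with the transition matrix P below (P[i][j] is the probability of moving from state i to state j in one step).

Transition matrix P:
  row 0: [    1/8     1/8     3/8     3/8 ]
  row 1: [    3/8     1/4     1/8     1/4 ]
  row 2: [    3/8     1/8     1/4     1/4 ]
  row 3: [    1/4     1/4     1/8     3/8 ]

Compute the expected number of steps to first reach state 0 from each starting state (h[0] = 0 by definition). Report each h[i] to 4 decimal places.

h = [0.0000, 2.9474, 2.9474, 3.3684]

First-step conditioning: h[0] = 0; for i ≠ 0, h[i] = 1 + Σ_k P[i][k]·h[k].
  h[1] = 1 + 1/4·h[1] + 1/8·h[2] + 1/4·h[3]
  h[2] = 1 + 1/8·h[1] + 1/4·h[2] + 1/4·h[3]
  h[3] = 1 + 1/4·h[1] + 1/8·h[2] + 3/8·h[3]
Solving the 3×3 linear system over states ≠ 0 gives exactly h = [0, 56/19, 56/19, 64/19] (h[0] = 0 is the target).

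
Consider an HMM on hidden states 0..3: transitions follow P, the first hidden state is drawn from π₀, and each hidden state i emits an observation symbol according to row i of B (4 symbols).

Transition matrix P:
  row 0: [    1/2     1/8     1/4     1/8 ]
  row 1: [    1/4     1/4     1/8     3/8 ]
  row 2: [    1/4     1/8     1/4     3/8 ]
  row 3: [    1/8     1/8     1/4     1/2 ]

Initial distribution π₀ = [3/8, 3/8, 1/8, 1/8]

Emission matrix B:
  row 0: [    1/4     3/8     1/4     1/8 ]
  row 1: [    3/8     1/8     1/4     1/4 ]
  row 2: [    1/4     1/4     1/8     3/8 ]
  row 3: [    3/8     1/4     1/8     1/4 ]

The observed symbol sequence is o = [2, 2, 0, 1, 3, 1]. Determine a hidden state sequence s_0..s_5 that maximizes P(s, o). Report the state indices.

path = [0, 0, 0, 0, 0, 0]

t=0: δ = [9.375e-02, 9.375e-02, 1.562e-02, 1.562e-02]  (obs o_0=2)
t=1: δ = [1.172e-02, 5.859e-03, 2.930e-03, 4.395e-03]  ψ = [0, 1, 0, 1]  (obs o_1=2)
t=2: δ = [1.465e-03, 5.493e-04, 7.324e-04, 8.240e-04]  ψ = [0, 0, 0, 1]  (obs o_2=0)
t=3: δ = [2.747e-04, 2.289e-05, 9.155e-05, 1.030e-04]  ψ = [0, 0, 0, 3]  (obs o_3=1)
t=4: δ = [1.717e-05, 8.583e-06, 2.575e-05, 1.287e-05]  ψ = [0, 0, 0, 3]  (obs o_4=3)
t=5: δ = [3.219e-06, 4.023e-07, 1.609e-06, 2.414e-06]  ψ = [0, 2, 2, 2]  (obs o_5=1)
backtrack: best end state = 0; path = [0, 0, 0, 0, 0, 0]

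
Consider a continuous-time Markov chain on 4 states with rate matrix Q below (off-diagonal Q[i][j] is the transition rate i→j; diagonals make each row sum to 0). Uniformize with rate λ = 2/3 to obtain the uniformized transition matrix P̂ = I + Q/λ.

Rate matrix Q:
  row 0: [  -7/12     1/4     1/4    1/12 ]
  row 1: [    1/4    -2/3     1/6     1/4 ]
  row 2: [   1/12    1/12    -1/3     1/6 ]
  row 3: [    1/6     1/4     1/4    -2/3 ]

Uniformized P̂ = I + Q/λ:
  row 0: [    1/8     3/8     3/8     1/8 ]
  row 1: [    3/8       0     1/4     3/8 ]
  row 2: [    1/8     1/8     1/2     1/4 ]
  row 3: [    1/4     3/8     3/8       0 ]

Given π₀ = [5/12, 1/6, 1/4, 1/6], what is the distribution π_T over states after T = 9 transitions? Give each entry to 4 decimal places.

π = [0.2000, 0.2000, 0.4000, 0.2000]

t=0: π = [0.4167, 0.1667, 0.2500, 0.1667]
t=1: π = [0.1875, 0.2500, 0.3854, 0.1771]
t=2: π = [0.2096, 0.1849, 0.3919, 0.2135]
t=3: π = [0.1979, 0.2077, 0.4009, 0.1935]
t=4: π = [0.2011, 0.1969, 0.3991, 0.2028]
t=5: π = [0.1996, 0.2014, 0.4003, 0.1988]
t=6: π = [0.2002, 0.1994, 0.3999, 0.2005]
t=7: π = [0.1999, 0.2003, 0.4001, 0.1998]
t=8: π = [0.2000, 0.1999, 0.4000, 0.2001]
t=9: π = [0.2000, 0.2000, 0.4000, 0.2000]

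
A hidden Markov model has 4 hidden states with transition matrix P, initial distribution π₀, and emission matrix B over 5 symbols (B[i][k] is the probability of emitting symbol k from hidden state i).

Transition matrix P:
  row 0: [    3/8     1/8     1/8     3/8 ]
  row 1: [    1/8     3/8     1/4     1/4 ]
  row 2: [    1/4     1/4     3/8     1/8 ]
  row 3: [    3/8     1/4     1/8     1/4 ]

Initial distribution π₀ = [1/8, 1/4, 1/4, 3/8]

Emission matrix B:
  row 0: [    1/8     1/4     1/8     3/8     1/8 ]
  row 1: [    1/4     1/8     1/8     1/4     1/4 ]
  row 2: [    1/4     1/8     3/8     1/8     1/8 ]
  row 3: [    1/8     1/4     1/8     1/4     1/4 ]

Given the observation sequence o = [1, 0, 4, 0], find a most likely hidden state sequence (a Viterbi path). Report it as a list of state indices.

t=0: δ = [3.125e-02, 3.125e-02, 3.125e-02, 9.375e-02]  (obs o_0=1)
t=1: δ = [4.395e-03, 5.859e-03, 2.930e-03, 2.930e-03]  ψ = [3, 3, 2, 3]  (obs o_1=0)
t=2: δ = [2.060e-04, 5.493e-04, 1.831e-04, 4.120e-04]  ψ = [0, 1, 1, 0]  (obs o_2=4)
t=3: δ = [1.931e-05, 5.150e-05, 3.433e-05, 1.717e-05]  ψ = [3, 1, 1, 1]  (obs o_3=0)
backtrack: best end state = 1; path = [3, 1, 1, 1]

path = [3, 1, 1, 1]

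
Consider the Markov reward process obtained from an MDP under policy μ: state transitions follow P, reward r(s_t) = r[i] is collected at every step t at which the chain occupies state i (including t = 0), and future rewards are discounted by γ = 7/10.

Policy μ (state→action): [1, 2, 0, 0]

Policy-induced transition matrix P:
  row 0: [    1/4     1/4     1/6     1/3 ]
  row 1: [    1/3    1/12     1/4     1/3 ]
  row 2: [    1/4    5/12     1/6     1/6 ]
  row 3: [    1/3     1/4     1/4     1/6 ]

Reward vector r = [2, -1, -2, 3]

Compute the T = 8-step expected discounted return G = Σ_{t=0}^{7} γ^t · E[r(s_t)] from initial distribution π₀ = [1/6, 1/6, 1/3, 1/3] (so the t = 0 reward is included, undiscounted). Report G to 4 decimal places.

G = 1.8939

t=0: π = [0.1667, 0.1667, 0.3333, 0.3333], E[r] = 0.5000, γ^t·E[r] = 0.500000, running G = 0.500000
t=1: π = [0.2917, 0.2778, 0.2083, 0.2222], E[r] = 0.5556, γ^t·E[r] = 0.388889, running G = 0.888889
t=2: π = [0.2917, 0.2384, 0.2083, 0.2616], E[r] = 0.7130, γ^t·E[r] = 0.349352, running G = 1.238241
t=3: π = [0.2917, 0.2450, 0.2083, 0.2550], E[r] = 0.6867, γ^t·E[r] = 0.235548, running G = 1.473789
t=4: π = [0.2917, 0.2439, 0.2083, 0.2561], E[r] = 0.6911, γ^t·E[r] = 0.165933, running G = 1.639722
t=5: π = [0.2917, 0.2441, 0.2083, 0.2559], E[r] = 0.6904, γ^t·E[r] = 0.116031, running G = 1.755753
t=6: π = [0.2917, 0.2440, 0.2083, 0.2560], E[r] = 0.6905, γ^t·E[r] = 0.081236, running G = 1.836989
t=7: π = [0.2917, 0.2440, 0.2083, 0.2560], E[r] = 0.6905, γ^t·E[r] = 0.056863, running G = 1.893852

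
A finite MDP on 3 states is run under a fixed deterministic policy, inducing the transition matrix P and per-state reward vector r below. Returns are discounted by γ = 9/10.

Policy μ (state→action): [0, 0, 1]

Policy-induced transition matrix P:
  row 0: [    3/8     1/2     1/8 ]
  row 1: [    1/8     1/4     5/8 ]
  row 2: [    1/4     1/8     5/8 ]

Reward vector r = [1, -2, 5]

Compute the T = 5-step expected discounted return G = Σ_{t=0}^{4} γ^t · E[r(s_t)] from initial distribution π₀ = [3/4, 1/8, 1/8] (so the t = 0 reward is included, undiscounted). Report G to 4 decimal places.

G = 6.5033

t=0: π = [0.7500, 0.1250, 0.1250], E[r] = 1.1250, γ^t·E[r] = 1.125000, running G = 1.125000
t=1: π = [0.3281, 0.4219, 0.2500], E[r] = 0.7344, γ^t·E[r] = 0.660938, running G = 1.785938
t=2: π = [0.2383, 0.3008, 0.4609], E[r] = 1.9414, γ^t·E[r] = 1.572539, running G = 3.358477
t=3: π = [0.2422, 0.2520, 0.5059], E[r] = 2.2676, γ^t·E[r] = 1.653064, running G = 5.011541
t=4: π = [0.2488, 0.2473, 0.5039], E[r] = 2.2737, γ^t·E[r] = 1.491763, running G = 6.503304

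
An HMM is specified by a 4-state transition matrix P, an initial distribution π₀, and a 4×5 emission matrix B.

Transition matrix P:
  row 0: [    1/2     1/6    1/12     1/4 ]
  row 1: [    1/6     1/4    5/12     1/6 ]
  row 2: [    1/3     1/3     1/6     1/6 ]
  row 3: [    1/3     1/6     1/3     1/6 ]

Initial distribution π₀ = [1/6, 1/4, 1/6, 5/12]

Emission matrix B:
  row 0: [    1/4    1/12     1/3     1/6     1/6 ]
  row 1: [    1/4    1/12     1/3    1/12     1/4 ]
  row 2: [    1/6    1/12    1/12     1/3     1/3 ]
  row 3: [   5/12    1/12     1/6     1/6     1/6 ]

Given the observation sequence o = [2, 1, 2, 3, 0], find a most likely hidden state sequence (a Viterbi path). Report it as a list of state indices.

t=0: δ = [5.556e-02, 8.333e-02, 1.389e-02, 6.944e-02]  (obs o_0=2)
t=1: δ = [2.315e-03, 1.736e-03, 2.894e-03, 1.157e-03]  ψ = [0, 1, 1, 0]  (obs o_1=1)
t=2: δ = [3.858e-04, 3.215e-04, 6.028e-05, 9.645e-05]  ψ = [0, 2, 1, 0]  (obs o_2=2)
t=3: δ = [3.215e-05, 6.698e-06, 4.465e-05, 1.608e-05]  ψ = [0, 1, 1, 0]  (obs o_3=3)
t=4: δ = [4.019e-06, 3.721e-06, 1.240e-06, 3.349e-06]  ψ = [0, 2, 2, 0]  (obs o_4=0)
backtrack: best end state = 0; path = [0, 0, 0, 0, 0]

path = [0, 0, 0, 0, 0]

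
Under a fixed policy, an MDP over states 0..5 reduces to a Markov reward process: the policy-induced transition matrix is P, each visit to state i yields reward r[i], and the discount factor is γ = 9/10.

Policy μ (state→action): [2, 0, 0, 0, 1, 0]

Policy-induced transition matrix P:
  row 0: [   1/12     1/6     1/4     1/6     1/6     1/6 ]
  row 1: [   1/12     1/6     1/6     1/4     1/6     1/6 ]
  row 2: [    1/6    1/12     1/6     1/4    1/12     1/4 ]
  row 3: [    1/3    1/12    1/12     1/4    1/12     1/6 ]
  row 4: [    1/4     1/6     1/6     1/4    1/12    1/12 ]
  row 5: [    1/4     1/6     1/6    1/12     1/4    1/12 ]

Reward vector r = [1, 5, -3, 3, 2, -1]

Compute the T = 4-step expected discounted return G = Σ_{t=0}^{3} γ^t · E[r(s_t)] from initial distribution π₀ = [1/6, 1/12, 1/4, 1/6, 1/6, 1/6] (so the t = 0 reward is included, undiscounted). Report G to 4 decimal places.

t=0: π = [0.1667, 0.0833, 0.2500, 0.1667, 0.1667, 0.1667], E[r] = 0.5000, γ^t·E[r] = 0.500000, running G = 0.500000
t=1: π = [0.2014, 0.1319, 0.1667, 0.2083, 0.1319, 0.1597], E[r] = 1.0903, γ^t·E[r] = 0.981250, running G = 1.481250
t=2: π = [0.1979, 0.1354, 0.1661, 0.2066, 0.1377, 0.1563], E[r] = 1.1157, γ^t·E[r] = 0.903750, running G = 2.385000
t=3: π = [0.1978, 0.1356, 0.1659, 0.2075, 0.1372, 0.1560], E[r] = 1.1187, γ^t·E[r] = 0.815555, running G = 3.200555

G = 3.2006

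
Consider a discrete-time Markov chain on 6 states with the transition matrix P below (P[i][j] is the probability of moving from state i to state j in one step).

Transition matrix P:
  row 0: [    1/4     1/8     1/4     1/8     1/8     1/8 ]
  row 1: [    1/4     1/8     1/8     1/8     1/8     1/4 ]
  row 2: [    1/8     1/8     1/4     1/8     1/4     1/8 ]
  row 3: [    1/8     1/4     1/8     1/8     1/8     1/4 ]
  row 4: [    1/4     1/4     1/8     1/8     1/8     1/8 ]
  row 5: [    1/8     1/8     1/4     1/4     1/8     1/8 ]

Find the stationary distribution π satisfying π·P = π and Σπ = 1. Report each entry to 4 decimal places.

Balance equations π_j = Σ_i π_i·P[i][j]:
  π_0 = 1/4·π_0 + 1/4·π_1 + 1/8·π_2 + 1/8·π_3 + 1/4·π_4 + 1/8·π_5
  π_1 = 1/8·π_0 + 1/8·π_1 + 1/8·π_2 + 1/4·π_3 + 1/4·π_4 + 1/8·π_5
  π_2 = 1/4·π_0 + 1/8·π_1 + 1/4·π_2 + 1/8·π_3 + 1/8·π_4 + 1/4·π_5
  π_3 = 1/8·π_0 + 1/8·π_1 + 1/8·π_2 + 1/8·π_3 + 1/8·π_4 + 1/4·π_5
  π_4 = 1/8·π_0 + 1/8·π_1 + 1/4·π_2 + 1/8·π_3 + 1/8·π_4 + 1/8·π_5
  normalize: π_0 + π_1 + π_2 + π_3 + π_4 + π_5 = 1
Solving the linear system gives exactly π = [6135/32759, 5301/32759, 6321/32759, 4764/32759, 4885/32759, 5353/32759].

π = [0.1873, 0.1618, 0.1930, 0.1454, 0.1491, 0.1634]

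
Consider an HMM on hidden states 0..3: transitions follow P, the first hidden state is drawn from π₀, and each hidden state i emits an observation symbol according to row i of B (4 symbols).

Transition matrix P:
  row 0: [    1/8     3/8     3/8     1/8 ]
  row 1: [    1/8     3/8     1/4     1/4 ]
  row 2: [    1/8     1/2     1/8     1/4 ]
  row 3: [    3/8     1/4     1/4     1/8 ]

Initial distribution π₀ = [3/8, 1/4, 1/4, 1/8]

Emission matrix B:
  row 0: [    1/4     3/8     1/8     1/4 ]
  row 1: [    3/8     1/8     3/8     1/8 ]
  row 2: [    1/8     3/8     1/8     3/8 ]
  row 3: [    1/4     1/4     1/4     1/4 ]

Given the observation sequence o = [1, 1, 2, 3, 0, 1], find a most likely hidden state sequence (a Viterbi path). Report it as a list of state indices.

t=0: δ = [1.406e-01, 3.125e-02, 9.375e-02, 3.125e-02]  (obs o_0=1)
t=1: δ = [6.592e-03, 6.592e-03, 1.978e-02, 5.859e-03]  ψ = [0, 0, 0, 2]  (obs o_1=1)
t=2: δ = [3.090e-04, 3.708e-03, 3.090e-04, 1.236e-03]  ψ = [2, 2, 0, 2]  (obs o_2=2)
t=3: δ = [1.159e-04, 1.738e-04, 3.476e-04, 2.317e-04]  ψ = [1, 1, 1, 1]  (obs o_3=3)
t=4: δ = [2.173e-05, 6.518e-05, 7.242e-06, 2.173e-05]  ψ = [3, 2, 3, 2]  (obs o_4=0)
t=5: δ = [3.055e-06, 3.055e-06, 6.110e-06, 4.074e-06]  ψ = [1, 1, 1, 1]  (obs o_5=1)
backtrack: best end state = 2; path = [0, 2, 1, 2, 1, 2]

path = [0, 2, 1, 2, 1, 2]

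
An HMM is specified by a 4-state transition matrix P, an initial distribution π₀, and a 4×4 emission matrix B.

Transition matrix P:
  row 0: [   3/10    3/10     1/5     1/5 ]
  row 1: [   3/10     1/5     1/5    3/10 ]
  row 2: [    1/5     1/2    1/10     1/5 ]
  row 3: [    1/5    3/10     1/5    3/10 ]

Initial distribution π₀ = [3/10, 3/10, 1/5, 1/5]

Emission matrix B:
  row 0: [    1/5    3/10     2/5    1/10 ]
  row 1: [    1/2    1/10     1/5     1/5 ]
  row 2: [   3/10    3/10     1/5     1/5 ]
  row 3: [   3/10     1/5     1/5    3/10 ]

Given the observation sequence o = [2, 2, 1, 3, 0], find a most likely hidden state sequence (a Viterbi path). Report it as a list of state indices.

path = [0, 0, 0, 2, 1]

t=0: δ = [1.200e-01, 6.000e-02, 4.000e-02, 4.000e-02]  (obs o_0=2)
t=1: δ = [1.440e-02, 7.200e-03, 4.800e-03, 4.800e-03]  ψ = [0, 0, 0, 0]  (obs o_1=2)
t=2: δ = [1.296e-03, 4.320e-04, 8.640e-04, 5.760e-04]  ψ = [0, 0, 0, 0]  (obs o_2=1)
t=3: δ = [3.888e-05, 8.640e-05, 5.184e-05, 7.776e-05]  ψ = [0, 2, 0, 0]  (obs o_3=3)
t=4: δ = [5.184e-06, 1.296e-05, 5.184e-06, 7.776e-06]  ψ = [1, 2, 1, 1]  (obs o_4=0)
backtrack: best end state = 1; path = [0, 0, 0, 2, 1]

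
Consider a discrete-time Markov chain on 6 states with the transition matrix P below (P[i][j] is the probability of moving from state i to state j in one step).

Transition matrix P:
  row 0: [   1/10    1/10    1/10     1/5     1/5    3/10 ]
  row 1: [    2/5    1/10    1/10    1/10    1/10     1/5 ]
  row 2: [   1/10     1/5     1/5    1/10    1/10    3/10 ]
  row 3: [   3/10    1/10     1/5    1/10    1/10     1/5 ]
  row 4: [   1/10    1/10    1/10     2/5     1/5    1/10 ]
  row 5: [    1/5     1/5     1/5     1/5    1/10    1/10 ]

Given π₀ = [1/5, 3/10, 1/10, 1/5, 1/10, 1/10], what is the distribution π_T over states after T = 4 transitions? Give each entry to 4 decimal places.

π = [0.1967, 0.1354, 0.1534, 0.1795, 0.1330, 0.2019]

t=0: π = [0.2000, 0.3000, 0.1000, 0.2000, 0.1000, 0.1000]
t=1: π = [0.2400, 0.1200, 0.1400, 0.1600, 0.1300, 0.2100]
t=2: π = [0.1890, 0.1350, 0.1510, 0.1840, 0.1370, 0.2040]
t=3: π = [0.1977, 0.1355, 0.1539, 0.1804, 0.1326, 0.1999]
t=4: π = [0.1967, 0.1354, 0.1534, 0.1795, 0.1330, 0.2019]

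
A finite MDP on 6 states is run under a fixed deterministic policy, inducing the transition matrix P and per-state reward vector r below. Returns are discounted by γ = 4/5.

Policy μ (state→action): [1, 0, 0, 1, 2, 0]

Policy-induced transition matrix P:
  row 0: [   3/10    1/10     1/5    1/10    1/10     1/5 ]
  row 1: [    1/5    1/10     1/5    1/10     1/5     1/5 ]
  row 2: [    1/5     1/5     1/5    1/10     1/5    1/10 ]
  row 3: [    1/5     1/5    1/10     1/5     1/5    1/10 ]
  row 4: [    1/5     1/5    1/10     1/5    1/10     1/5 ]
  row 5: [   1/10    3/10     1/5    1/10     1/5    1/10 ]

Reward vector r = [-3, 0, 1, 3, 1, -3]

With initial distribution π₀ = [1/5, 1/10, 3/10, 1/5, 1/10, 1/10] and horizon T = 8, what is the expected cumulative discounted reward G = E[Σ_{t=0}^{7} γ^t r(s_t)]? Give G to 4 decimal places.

t=0: π = [0.2000, 0.1000, 0.3000, 0.2000, 0.1000, 0.1000], E[r] = 0.1000, γ^t·E[r] = 0.100000, running G = 0.100000
t=1: π = [0.2100, 0.1800, 0.1700, 0.1300, 0.1700, 0.1400], E[r] = -0.3200, γ^t·E[r] = -0.256000, running G = -0.156000
t=2: π = [0.2070, 0.1750, 0.1700, 0.1300, 0.1620, 0.1560], E[r] = -0.3670, γ^t·E[r] = -0.234880, running G = -0.390880
t=3: π = [0.2051, 0.1774, 0.1708, 0.1292, 0.1631, 0.1544], E[r] = -0.3570, γ^t·E[r] = -0.182784, running G = -0.573664
t=4: π = [0.2051, 0.1772, 0.1708, 0.1292, 0.1632, 0.1546], E[r] = -0.3573, γ^t·E[r] = -0.146330, running G = -0.719994
t=5: π = [0.2051, 0.1772, 0.1708, 0.1292, 0.1632, 0.1545], E[r] = -0.3571, γ^t·E[r] = -0.117024, running G = -0.837017
t=6: π = [0.2051, 0.1772, 0.1708, 0.1292, 0.1632, 0.1545], E[r] = -0.3571, γ^t·E[r] = -0.093619, running G = -0.930636
t=7: π = [0.2051, 0.1772, 0.1708, 0.1292, 0.1632, 0.1545], E[r] = -0.3571, γ^t·E[r] = -0.074895, running G = -1.005531

G = -1.0055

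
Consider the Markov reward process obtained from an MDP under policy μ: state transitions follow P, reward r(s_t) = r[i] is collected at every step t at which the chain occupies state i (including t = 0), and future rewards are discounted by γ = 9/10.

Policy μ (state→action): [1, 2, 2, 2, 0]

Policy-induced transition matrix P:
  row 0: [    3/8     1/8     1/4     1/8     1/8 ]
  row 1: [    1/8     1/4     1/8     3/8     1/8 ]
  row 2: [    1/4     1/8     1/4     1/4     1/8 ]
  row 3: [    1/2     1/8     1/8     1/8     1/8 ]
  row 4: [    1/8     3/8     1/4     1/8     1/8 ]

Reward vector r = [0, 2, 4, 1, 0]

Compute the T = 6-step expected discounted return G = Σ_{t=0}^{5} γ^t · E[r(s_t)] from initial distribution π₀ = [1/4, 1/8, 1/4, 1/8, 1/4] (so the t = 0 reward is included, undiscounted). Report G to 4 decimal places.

G = 6.5015

t=0: π = [0.2500, 0.1250, 0.2500, 0.1250, 0.2500], E[r] = 1.3750, γ^t·E[r] = 1.375000, running G = 1.375000
t=1: π = [0.2656, 0.2031, 0.2188, 0.1875, 0.1250], E[r] = 1.4688, γ^t·E[r] = 1.321875, running G = 2.696875
t=2: π = [0.2891, 0.1816, 0.2012, 0.2031, 0.1250], E[r] = 1.3711, γ^t·E[r] = 1.110586, running G = 3.807461
t=3: π = [0.2986, 0.1790, 0.2019, 0.1956, 0.1250], E[r] = 1.3611, γ^t·E[r] = 0.992230, running G = 4.799691
t=4: π = [0.2982, 0.1786, 0.2032, 0.1950, 0.1250], E[r] = 1.3650, γ^t·E[r] = 0.895550, running G = 5.695241
t=5: π = [0.2981, 0.1786, 0.2033, 0.1951, 0.1250], E[r] = 1.3654, γ^t·E[r] = 0.806261, running G = 6.501502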